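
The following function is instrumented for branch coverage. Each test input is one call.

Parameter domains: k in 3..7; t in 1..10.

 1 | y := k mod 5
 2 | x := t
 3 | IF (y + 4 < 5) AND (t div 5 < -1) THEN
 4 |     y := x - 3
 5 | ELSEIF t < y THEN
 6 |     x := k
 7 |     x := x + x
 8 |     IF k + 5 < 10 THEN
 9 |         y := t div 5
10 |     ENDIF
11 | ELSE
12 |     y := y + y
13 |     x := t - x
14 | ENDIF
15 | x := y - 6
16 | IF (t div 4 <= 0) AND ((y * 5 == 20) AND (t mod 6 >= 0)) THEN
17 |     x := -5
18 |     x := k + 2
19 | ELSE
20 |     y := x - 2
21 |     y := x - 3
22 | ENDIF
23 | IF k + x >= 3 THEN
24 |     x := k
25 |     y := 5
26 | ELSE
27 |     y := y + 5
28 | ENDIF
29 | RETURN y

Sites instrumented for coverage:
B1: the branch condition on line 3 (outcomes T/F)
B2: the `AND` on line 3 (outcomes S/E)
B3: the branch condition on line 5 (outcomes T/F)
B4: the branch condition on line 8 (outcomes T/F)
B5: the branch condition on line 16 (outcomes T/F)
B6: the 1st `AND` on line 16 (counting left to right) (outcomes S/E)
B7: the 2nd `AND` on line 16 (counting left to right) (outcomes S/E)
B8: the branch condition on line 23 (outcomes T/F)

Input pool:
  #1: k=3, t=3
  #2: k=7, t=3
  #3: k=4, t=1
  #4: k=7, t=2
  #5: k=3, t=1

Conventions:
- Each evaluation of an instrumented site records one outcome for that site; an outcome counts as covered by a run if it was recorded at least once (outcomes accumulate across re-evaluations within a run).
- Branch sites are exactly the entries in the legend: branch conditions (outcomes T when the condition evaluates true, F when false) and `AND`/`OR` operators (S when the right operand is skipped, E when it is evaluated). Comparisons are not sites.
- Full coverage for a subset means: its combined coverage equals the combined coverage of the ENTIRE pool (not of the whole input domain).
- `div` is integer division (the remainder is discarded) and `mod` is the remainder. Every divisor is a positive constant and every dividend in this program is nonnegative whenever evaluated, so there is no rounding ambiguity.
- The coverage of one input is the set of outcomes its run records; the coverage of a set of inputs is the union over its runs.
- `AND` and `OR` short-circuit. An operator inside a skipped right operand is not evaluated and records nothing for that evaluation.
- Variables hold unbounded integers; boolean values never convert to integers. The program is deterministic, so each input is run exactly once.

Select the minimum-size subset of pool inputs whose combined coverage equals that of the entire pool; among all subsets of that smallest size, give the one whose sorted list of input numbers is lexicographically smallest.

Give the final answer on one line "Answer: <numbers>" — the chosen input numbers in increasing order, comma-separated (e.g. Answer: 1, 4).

input #1 (k=3, t=3): events B2->S, B1->F, B3->F, B6->E, B7->S, B5->F, B8->T; covers B1=F, B2=S, B3=F, B5=F, B6=E, B7=S, B8=T
input #2 (k=7, t=3): events B2->S, B1->F, B3->F, B6->E, B7->E, B5->T, B8->T; covers B1=F, B2=S, B3=F, B5=T, B6=E, B7=E, B8=T
input #3 (k=4, t=1): events B2->S, B1->F, B3->T, B4->T, B6->E, B7->S, B5->F, B8->F; covers B1=F, B2=S, B3=T, B4=T, B5=F, B6=E, B7=S, B8=F
input #4 (k=7, t=2): events B2->S, B1->F, B3->F, B6->E, B7->E, B5->T, B8->T; covers B1=F, B2=S, B3=F, B5=T, B6=E, B7=E, B8=T
input #5 (k=3, t=1): events B2->S, B1->F, B3->T, B4->T, B6->E, B7->S, B5->F, B8->F; covers B1=F, B2=S, B3=T, B4=T, B5=F, B6=E, B7=S, B8=F
pool-wide coverage (12 outcomes): B1=F, B2=S, B3=T, B3=F, B4=T, B5=T, B5=F, B6=E, B7=S, B7=E, B8=T, B8=F
checked all size-1 subsets: none covers 12 outcomes (max 8/12)
inputs {2, 3} (size 2) cover everything; no size-2 subset with a lexicographically smaller index list covers all 12

Answer: 2, 3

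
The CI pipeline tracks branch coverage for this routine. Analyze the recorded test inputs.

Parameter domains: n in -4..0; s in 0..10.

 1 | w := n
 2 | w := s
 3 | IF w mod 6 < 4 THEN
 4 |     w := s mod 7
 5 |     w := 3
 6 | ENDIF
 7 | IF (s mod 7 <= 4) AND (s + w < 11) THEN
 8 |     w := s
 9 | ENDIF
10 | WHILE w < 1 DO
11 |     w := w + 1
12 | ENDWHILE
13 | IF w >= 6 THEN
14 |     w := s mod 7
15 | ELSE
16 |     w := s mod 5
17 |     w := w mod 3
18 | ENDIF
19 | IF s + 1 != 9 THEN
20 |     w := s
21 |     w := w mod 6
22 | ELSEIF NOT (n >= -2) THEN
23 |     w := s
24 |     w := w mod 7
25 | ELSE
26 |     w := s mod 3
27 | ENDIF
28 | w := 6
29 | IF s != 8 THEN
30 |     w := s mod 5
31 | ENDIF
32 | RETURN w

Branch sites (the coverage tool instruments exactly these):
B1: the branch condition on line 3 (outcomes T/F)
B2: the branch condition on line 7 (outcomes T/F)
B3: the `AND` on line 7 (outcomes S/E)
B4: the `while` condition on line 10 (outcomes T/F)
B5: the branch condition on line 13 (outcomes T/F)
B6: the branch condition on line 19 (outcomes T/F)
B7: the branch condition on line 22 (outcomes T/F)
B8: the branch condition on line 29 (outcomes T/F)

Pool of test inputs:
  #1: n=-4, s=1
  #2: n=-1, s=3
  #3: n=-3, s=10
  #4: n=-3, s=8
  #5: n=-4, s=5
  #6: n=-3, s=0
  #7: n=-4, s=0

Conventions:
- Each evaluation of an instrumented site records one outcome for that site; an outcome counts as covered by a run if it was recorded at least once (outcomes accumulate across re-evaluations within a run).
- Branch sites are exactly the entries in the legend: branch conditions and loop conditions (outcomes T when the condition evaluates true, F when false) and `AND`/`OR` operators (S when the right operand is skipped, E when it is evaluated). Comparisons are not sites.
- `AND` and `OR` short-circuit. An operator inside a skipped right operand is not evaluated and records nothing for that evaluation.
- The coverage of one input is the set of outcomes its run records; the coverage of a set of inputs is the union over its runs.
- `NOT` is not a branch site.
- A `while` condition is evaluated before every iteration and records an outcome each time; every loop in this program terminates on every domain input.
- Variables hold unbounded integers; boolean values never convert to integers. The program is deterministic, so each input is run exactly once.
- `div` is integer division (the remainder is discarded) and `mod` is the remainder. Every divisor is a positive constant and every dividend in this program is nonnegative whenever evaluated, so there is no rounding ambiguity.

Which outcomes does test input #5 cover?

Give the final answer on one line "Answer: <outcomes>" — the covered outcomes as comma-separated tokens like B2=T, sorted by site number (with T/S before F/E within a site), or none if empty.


Running input #5 (n=-4, s=5), event by event:
  B1->F, B3->S, B2->F, B4->F, B5->F, B6->T, B8->T
distinct outcomes covered: B1=F, B2=F, B3=S, B4=F, B5=F, B6=T, B8=T
Answer: B1=F, B2=F, B3=S, B4=F, B5=F, B6=T, B8=T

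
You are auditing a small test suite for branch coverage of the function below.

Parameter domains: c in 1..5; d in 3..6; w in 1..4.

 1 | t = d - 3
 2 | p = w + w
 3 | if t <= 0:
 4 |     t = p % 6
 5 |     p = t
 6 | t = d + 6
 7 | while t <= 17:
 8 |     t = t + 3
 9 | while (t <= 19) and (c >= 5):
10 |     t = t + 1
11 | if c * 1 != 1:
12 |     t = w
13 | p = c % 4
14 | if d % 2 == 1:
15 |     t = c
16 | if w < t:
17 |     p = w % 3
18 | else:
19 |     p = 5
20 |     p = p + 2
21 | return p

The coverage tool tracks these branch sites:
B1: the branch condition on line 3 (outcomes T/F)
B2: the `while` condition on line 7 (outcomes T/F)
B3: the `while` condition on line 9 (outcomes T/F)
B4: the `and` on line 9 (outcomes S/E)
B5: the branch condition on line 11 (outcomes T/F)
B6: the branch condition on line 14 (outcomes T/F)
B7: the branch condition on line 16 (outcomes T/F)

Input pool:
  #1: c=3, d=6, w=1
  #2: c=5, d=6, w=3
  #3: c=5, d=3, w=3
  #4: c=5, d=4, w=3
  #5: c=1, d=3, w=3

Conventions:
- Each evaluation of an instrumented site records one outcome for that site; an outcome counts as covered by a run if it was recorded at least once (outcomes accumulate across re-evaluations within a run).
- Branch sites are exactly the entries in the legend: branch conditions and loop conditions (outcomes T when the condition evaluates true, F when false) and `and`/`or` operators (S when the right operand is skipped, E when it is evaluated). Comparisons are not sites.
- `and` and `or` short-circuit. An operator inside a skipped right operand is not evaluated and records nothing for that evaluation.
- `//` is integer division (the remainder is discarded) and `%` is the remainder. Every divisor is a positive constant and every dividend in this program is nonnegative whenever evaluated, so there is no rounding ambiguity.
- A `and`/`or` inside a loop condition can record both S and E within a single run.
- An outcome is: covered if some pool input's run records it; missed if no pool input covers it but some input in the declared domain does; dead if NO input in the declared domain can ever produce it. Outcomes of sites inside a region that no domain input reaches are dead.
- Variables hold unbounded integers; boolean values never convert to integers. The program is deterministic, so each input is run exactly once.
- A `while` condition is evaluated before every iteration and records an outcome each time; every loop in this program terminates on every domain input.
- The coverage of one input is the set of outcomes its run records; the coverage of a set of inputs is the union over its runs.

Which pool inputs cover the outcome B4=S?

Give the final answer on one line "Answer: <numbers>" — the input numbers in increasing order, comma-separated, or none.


input #1 (c=3, d=6, w=1): never hits B4=S
input #2 (c=5, d=6, w=3): hits B4=S
input #3 (c=5, d=3, w=3): hits B4=S
input #4 (c=5, d=4, w=3): hits B4=S
input #5 (c=1, d=3, w=3): never hits B4=S
Answer: 2, 3, 4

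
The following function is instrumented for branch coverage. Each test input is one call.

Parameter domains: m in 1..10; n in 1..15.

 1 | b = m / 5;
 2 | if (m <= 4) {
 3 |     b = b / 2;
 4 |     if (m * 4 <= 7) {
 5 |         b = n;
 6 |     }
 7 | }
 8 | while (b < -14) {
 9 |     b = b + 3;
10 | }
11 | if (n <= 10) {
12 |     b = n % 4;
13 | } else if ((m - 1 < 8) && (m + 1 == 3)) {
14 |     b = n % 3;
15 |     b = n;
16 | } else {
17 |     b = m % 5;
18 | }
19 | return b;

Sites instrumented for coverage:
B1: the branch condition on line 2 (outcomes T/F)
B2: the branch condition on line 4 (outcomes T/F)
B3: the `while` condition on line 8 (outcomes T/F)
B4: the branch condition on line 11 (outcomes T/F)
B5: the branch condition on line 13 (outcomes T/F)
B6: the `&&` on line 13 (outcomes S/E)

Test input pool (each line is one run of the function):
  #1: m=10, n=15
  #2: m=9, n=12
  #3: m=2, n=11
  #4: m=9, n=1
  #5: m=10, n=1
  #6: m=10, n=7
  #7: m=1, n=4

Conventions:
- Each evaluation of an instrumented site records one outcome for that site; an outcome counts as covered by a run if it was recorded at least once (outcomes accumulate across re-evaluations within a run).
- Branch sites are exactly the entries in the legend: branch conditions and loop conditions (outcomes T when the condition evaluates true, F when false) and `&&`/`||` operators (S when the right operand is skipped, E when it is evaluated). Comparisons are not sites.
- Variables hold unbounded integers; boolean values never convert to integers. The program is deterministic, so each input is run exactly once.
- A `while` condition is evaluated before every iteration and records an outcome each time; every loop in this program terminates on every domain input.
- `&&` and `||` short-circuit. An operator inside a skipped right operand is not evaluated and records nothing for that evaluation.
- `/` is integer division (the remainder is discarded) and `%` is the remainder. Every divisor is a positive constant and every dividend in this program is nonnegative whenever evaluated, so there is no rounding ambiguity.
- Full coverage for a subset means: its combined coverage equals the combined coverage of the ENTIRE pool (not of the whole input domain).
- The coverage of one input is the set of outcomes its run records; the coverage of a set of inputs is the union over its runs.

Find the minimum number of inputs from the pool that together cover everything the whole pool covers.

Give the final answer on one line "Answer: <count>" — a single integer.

test 1 (m=10, n=15) fires B1->F, B3->F, B4->F, B6->S, B5->F; hits B1=F, B3=F, B4=F, B5=F, B6=S
test 2 (m=9, n=12) fires B1->F, B3->F, B4->F, B6->S, B5->F; hits B1=F, B3=F, B4=F, B5=F, B6=S
test 3 (m=2, n=11) fires B1->T, B2->F, B3->F, B4->F, B6->E, B5->T; hits B1=T, B2=F, B3=F, B4=F, B5=T, B6=E
test 4 (m=9, n=1) fires B1->F, B3->F, B4->T; hits B1=F, B3=F, B4=T
test 5 (m=10, n=1) fires B1->F, B3->F, B4->T; hits B1=F, B3=F, B4=T
test 6 (m=10, n=7) fires B1->F, B3->F, B4->T; hits B1=F, B3=F, B4=T
test 7 (m=1, n=4) fires B1->T, B2->T, B3->F, B4->T; hits B1=T, B2=T, B3=F, B4=T
union over all inputs: B1=T, B1=F, B2=T, B2=F, B3=F, B4=T, B4=F, B5=T, B5=F, B6=S, B6=E (11 outcomes)
checked all size-1 subsets: none covers 11 outcomes (max 6/11)
checked all size-2 subsets: none covers 11 outcomes (max 9/11)
the canonical winner is {1, 3, 7}: size 3, full 11-outcome coverage, earliest index list among size-3 covers

Answer: 3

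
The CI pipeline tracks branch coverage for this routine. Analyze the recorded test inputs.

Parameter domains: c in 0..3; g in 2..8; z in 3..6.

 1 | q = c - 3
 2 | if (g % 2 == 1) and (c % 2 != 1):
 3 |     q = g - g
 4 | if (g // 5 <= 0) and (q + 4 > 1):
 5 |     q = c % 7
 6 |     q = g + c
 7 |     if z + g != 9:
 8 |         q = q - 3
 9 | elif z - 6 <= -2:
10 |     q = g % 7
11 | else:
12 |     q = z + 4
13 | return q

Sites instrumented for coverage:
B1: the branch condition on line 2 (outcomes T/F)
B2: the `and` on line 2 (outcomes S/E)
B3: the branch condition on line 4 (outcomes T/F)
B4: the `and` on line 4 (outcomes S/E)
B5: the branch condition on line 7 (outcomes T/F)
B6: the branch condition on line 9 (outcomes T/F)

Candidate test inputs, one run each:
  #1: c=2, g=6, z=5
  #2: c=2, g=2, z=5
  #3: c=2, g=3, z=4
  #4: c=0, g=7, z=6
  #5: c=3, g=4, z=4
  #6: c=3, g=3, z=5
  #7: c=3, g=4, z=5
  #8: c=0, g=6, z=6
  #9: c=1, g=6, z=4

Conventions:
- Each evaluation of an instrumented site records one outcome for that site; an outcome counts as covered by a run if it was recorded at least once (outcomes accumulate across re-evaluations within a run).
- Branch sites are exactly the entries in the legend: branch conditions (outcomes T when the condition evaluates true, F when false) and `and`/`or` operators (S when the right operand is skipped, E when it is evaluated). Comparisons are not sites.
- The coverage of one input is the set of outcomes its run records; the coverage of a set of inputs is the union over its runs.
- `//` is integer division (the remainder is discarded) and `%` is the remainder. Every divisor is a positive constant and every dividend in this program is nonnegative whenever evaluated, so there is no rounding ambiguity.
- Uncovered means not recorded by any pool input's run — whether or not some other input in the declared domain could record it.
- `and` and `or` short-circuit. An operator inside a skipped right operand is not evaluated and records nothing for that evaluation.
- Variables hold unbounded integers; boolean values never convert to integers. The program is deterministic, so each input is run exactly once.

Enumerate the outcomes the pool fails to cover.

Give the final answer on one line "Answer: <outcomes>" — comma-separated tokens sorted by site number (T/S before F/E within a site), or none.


test 1 (c=2, g=6, z=5) fires B2->S, B1->F, B4->S, B3->F, B6->F; hits B1=F, B2=S, B3=F, B4=S, B6=F
test 2 (c=2, g=2, z=5) fires B2->S, B1->F, B4->E, B3->T, B5->T; hits B1=F, B2=S, B3=T, B4=E, B5=T
test 3 (c=2, g=3, z=4) fires B2->E, B1->T, B4->E, B3->T, B5->T; hits B1=T, B2=E, B3=T, B4=E, B5=T
test 4 (c=0, g=7, z=6) fires B2->E, B1->T, B4->S, B3->F, B6->F; hits B1=T, B2=E, B3=F, B4=S, B6=F
test 5 (c=3, g=4, z=4) fires B2->S, B1->F, B4->E, B3->T, B5->T; hits B1=F, B2=S, B3=T, B4=E, B5=T
test 6 (c=3, g=3, z=5) fires B2->E, B1->F, B4->E, B3->T, B5->T; hits B1=F, B2=E, B3=T, B4=E, B5=T
test 7 (c=3, g=4, z=5) fires B2->S, B1->F, B4->E, B3->T, B5->F; hits B1=F, B2=S, B3=T, B4=E, B5=F
test 8 (c=0, g=6, z=6) fires B2->S, B1->F, B4->S, B3->F, B6->F; hits B1=F, B2=S, B3=F, B4=S, B6=F
test 9 (c=1, g=6, z=4) fires B2->S, B1->F, B4->S, B3->F, B6->T; hits B1=F, B2=S, B3=F, B4=S, B6=T
union over the pool: B1=T, B1=F, B2=S, B2=E, B3=T, B3=F, B4=S, B4=E, B5=T, B5=F, B6=T, B6=F
uncovered (0 of 12): none
Answer: none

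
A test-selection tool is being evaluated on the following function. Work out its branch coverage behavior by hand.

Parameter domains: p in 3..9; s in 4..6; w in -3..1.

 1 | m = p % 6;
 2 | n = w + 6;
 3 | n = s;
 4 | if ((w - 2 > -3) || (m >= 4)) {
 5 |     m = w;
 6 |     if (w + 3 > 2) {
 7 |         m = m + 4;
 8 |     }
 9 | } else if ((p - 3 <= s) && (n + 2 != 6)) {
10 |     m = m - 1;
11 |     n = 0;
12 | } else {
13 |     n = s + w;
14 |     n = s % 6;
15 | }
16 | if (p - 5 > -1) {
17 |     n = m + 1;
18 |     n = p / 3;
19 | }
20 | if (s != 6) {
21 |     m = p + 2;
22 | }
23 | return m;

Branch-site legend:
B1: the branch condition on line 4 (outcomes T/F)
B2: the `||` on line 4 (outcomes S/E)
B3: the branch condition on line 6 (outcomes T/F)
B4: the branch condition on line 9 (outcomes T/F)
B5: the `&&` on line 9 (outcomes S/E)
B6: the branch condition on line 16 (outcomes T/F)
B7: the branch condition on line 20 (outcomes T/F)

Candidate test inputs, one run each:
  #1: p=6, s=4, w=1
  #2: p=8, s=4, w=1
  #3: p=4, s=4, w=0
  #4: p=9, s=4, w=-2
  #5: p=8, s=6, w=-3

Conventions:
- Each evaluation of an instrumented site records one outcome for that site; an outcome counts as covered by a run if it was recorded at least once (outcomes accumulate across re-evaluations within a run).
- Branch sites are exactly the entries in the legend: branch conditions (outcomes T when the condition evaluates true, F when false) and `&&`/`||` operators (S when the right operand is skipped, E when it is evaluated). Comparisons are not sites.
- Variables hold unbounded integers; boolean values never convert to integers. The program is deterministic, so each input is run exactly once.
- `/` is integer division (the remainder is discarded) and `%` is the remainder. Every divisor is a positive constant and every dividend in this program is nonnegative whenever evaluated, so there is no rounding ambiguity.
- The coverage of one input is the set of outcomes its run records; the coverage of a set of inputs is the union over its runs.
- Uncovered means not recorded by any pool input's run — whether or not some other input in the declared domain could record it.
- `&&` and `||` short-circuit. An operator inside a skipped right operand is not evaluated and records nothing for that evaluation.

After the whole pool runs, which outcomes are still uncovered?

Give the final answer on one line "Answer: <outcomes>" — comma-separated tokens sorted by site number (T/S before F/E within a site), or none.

input #1, p=6, s=4, w=1: events B2->S, B1->T, B3->T, B6->T, B7->T; outcomes B1=T, B2=S, B3=T, B6=T, B7=T
input #2, p=8, s=4, w=1: events B2->S, B1->T, B3->T, B6->T, B7->T; outcomes B1=T, B2=S, B3=T, B6=T, B7=T
input #3, p=4, s=4, w=0: events B2->S, B1->T, B3->T, B6->F, B7->T; outcomes B1=T, B2=S, B3=T, B6=F, B7=T
input #4, p=9, s=4, w=-2: events B2->E, B1->F, B5->S, B4->F, B6->T, B7->T; outcomes B1=F, B2=E, B4=F, B5=S, B6=T, B7=T
input #5, p=8, s=6, w=-3: events B2->E, B1->F, B5->E, B4->T, B6->T, B7->F; outcomes B1=F, B2=E, B4=T, B5=E, B6=T, B7=F
union over the pool: B1=T, B1=F, B2=S, B2=E, B3=T, B4=T, B4=F, B5=S, B5=E, B6=T, B6=F, B7=T, B7=F
uncovered (1 of 14): B3=F

Answer: B3=F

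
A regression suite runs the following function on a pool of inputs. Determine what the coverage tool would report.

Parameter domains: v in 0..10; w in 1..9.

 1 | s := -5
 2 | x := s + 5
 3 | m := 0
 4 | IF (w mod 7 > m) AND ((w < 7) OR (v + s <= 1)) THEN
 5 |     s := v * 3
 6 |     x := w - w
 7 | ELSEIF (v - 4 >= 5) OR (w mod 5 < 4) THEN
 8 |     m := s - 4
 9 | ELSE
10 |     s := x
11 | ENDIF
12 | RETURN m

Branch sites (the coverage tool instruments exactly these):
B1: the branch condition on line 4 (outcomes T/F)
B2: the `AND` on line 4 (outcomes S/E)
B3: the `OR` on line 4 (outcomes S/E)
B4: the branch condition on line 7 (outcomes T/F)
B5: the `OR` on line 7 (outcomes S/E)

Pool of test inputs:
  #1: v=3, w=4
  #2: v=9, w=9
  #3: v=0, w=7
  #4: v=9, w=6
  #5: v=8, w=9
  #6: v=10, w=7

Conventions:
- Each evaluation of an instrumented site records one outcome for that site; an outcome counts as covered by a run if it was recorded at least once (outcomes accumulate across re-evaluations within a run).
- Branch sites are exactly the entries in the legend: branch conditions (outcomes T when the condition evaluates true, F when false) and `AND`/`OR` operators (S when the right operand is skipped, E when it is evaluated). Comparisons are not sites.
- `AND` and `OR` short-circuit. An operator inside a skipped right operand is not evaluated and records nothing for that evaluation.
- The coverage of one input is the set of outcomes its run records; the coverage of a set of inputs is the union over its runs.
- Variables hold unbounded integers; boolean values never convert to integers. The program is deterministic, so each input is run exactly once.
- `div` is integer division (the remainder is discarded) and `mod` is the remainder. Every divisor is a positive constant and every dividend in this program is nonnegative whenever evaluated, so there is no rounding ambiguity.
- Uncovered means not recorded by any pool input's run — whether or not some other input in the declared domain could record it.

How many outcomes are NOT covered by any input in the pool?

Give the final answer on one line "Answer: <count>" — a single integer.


input #1, v=3, w=4: outcomes B1=T, B2=E, B3=S
input #2, v=9, w=9: outcomes B1=F, B2=E, B3=E, B4=T, B5=S
input #3, v=0, w=7: outcomes B1=F, B2=S, B4=T, B5=E
input #4, v=9, w=6: outcomes B1=T, B2=E, B3=S
input #5, v=8, w=9: outcomes B1=F, B2=E, B3=E, B4=F, B5=E
input #6, v=10, w=7: outcomes B1=F, B2=S, B4=T, B5=S
union over the pool: B1=T, B1=F, B2=S, B2=E, B3=S, B3=E, B4=T, B4=F, B5=S, B5=E
uncovered (0 of 10): none
Answer: 0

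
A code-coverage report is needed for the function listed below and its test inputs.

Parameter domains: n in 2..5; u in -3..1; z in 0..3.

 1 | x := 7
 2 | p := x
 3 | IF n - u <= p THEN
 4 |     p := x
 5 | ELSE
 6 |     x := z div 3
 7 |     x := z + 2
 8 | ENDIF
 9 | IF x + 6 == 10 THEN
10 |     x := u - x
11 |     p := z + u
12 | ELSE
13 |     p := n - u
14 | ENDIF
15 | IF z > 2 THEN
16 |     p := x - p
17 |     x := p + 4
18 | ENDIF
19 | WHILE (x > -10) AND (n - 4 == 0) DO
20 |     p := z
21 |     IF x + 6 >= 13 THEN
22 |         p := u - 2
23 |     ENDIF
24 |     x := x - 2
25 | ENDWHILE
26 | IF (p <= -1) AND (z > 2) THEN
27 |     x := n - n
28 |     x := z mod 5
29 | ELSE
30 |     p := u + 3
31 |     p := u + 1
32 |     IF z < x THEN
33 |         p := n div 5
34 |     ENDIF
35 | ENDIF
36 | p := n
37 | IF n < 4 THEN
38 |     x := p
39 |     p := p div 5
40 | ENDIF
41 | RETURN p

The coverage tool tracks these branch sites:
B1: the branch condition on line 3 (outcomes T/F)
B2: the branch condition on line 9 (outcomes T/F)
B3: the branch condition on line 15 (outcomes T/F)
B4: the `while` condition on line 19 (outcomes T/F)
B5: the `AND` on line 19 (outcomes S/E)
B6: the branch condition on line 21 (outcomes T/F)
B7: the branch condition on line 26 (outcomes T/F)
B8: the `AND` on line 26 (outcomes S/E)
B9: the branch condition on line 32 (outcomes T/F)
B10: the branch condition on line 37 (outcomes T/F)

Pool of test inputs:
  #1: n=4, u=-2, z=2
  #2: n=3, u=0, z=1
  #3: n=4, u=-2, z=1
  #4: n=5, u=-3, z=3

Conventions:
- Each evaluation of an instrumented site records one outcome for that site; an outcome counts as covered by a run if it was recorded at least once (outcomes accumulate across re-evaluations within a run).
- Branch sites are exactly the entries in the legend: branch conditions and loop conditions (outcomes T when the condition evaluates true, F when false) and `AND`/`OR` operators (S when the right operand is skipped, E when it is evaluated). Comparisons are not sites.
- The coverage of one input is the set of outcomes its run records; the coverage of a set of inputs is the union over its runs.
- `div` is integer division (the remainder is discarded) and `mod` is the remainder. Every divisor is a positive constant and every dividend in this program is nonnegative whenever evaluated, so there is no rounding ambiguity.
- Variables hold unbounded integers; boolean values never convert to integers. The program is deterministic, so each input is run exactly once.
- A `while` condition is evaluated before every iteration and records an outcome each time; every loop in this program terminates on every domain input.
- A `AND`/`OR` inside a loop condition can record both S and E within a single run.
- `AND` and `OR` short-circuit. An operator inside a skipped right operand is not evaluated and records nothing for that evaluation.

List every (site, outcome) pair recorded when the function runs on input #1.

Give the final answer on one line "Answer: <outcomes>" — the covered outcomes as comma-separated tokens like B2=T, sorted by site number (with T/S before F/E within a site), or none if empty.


Simulating input #1 (n=4, u=-2, z=2) step by step:
  B1->T, B2->F, B3->F, B5->E, B4->T, B6->T, B5->E, B4->T, B6->F, B5->E
  B4->T, B6->F, B5->E, B4->T, B6->F, B5->E, B4->T, B6->F, B5->E, B4->T
  B6->F, B5->E, B4->T, B6->F, B5->E, B4->T, B6->F, B5->E, B4->T, B6->F
  B5->S, B4->F, B8->S, B7->F, B9->F, B10->F
deduplicating events, the covered set is: B1=T, B2=F, B3=F, B4=T, B4=F, B5=S, B5=E, B6=T, B6=F, B7=F, B8=S, B9=F, B10=F
Answer: B1=T, B2=F, B3=F, B4=T, B4=F, B5=S, B5=E, B6=T, B6=F, B7=F, B8=S, B9=F, B10=F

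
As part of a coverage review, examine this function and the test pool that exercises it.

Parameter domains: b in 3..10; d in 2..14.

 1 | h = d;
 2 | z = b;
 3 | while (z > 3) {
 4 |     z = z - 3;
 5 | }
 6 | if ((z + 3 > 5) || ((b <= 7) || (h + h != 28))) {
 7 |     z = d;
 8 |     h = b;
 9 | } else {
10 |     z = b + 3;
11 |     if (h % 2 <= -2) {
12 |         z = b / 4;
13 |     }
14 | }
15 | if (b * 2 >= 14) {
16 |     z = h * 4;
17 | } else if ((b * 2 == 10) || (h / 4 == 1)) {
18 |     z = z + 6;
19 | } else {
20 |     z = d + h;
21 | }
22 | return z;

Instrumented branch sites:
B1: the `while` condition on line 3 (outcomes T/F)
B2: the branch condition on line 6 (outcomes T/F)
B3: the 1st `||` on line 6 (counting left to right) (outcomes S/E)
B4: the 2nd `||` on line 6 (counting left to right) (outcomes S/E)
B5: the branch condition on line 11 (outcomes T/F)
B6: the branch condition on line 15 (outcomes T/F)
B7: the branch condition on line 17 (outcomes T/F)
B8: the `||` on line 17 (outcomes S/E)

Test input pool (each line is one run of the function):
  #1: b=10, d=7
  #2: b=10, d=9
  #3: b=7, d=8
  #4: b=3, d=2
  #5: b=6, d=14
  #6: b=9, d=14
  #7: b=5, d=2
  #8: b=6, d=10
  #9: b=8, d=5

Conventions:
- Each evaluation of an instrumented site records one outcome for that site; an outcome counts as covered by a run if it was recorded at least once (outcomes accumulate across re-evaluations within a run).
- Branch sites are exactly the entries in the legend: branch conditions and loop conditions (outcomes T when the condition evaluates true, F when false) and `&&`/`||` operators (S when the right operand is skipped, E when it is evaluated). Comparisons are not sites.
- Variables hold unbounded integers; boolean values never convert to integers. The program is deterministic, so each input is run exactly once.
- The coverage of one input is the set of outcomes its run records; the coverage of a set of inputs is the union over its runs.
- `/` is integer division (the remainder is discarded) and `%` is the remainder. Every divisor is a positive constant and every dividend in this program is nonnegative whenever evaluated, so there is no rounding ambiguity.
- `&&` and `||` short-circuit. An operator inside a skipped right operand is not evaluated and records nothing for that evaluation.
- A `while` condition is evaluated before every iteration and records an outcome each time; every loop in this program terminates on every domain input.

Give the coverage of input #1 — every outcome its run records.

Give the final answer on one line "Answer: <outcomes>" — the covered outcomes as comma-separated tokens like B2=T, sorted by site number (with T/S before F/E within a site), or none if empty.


Running input #1 (b=10, d=7), event by event:
  B1->T, B1->T, B1->T, B1->F, B3->E, B4->E, B2->T, B6->T
deduplicating events, the covered set is: B1=T, B1=F, B2=T, B3=E, B4=E, B6=T
Answer: B1=T, B1=F, B2=T, B3=E, B4=E, B6=T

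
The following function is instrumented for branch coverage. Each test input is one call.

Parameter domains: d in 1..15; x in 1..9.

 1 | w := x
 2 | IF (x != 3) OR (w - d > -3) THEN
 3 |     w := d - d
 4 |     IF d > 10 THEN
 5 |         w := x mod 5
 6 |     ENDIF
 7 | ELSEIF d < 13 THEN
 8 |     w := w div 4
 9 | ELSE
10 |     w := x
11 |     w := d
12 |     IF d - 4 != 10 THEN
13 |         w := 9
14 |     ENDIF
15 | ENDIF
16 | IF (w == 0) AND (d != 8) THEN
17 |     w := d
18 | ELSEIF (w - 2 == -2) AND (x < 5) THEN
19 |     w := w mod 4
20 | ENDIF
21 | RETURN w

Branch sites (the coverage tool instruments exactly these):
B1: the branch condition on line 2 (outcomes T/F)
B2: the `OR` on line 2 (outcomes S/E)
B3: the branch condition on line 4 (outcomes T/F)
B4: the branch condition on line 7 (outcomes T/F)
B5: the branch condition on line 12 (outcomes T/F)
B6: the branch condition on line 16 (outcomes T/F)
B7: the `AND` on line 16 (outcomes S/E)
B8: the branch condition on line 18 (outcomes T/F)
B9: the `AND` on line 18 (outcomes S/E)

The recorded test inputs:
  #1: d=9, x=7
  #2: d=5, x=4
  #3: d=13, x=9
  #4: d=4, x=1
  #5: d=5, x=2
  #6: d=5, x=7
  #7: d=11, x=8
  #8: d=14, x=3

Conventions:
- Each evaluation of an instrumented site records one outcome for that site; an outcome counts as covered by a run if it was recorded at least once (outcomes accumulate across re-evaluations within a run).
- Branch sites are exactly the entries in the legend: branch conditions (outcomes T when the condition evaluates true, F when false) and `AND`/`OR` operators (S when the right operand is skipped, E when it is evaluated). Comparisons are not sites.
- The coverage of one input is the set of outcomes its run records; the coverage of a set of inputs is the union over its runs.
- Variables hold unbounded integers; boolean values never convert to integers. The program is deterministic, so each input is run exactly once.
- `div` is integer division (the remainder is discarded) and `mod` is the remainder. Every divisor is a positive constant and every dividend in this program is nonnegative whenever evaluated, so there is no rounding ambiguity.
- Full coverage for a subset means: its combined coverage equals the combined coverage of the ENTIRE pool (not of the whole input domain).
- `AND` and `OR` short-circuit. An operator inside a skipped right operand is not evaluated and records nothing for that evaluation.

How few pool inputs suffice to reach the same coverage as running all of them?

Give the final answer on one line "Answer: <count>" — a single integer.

run #1 (d=9, x=7) runs B2->S, B1->T, B3->F, B7->E, B6->T; records B1=T, B2=S, B3=F, B6=T, B7=E
run #2 (d=5, x=4) runs B2->S, B1->T, B3->F, B7->E, B6->T; records B1=T, B2=S, B3=F, B6=T, B7=E
run #3 (d=13, x=9) runs B2->S, B1->T, B3->T, B7->S, B6->F, B9->S, B8->F; records B1=T, B2=S, B3=T, B6=F, B7=S, B8=F, B9=S
run #4 (d=4, x=1) runs B2->S, B1->T, B3->F, B7->E, B6->T; records B1=T, B2=S, B3=F, B6=T, B7=E
run #5 (d=5, x=2) runs B2->S, B1->T, B3->F, B7->E, B6->T; records B1=T, B2=S, B3=F, B6=T, B7=E
run #6 (d=5, x=7) runs B2->S, B1->T, B3->F, B7->E, B6->T; records B1=T, B2=S, B3=F, B6=T, B7=E
run #7 (d=11, x=8) runs B2->S, B1->T, B3->T, B7->S, B6->F, B9->S, B8->F; records B1=T, B2=S, B3=T, B6=F, B7=S, B8=F, B9=S
run #8 (d=14, x=3) runs B2->E, B1->F, B4->F, B5->F, B7->S, B6->F, B9->S, B8->F; records B1=F, B2=E, B4=F, B5=F, B6=F, B7=S, B8=F, B9=S
pool-wide coverage (14 outcomes): B1=T, B1=F, B2=S, B2=E, B3=T, B3=F, B4=F, B5=F, B6=T, B6=F, B7=S, B7=E, B8=F, B9=S
every size-1 subset falls short of the 14 outcomes (best: 8/14)
every size-2 subset falls short of the 14 outcomes (best: 13/14)
size 3: inputs {1, 3, 8} cover all 14 outcomes, and no lexicographically smaller subset of this size does

Answer: 3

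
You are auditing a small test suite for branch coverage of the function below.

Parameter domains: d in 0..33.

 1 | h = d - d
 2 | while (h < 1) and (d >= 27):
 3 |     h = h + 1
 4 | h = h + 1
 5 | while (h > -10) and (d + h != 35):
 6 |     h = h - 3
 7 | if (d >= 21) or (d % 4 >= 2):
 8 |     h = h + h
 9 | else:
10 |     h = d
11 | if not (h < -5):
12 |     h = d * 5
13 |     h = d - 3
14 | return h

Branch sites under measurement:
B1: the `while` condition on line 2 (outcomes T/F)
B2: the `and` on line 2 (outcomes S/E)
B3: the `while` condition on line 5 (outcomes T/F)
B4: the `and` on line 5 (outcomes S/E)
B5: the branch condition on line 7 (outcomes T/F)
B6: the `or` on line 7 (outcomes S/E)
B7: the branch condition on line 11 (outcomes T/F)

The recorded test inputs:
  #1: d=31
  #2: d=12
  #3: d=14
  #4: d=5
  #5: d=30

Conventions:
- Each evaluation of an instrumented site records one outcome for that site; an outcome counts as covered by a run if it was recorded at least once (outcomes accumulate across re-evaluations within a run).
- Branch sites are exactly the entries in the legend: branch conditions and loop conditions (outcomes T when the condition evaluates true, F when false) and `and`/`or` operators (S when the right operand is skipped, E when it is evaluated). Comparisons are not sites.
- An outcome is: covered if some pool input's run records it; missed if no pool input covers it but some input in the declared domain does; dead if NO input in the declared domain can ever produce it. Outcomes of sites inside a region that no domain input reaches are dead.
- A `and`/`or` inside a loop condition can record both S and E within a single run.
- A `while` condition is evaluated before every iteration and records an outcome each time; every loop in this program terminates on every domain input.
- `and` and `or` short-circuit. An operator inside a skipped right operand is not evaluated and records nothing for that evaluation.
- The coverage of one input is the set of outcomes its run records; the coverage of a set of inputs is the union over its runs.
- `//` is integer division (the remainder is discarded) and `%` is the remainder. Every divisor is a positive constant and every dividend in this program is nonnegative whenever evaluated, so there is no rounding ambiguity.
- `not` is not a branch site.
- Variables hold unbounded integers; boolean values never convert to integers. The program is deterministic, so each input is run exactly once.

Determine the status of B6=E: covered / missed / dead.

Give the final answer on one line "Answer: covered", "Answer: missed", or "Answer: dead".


B6=E is recorded by pool input(s) 2, 3, 4 -> covered
Answer: covered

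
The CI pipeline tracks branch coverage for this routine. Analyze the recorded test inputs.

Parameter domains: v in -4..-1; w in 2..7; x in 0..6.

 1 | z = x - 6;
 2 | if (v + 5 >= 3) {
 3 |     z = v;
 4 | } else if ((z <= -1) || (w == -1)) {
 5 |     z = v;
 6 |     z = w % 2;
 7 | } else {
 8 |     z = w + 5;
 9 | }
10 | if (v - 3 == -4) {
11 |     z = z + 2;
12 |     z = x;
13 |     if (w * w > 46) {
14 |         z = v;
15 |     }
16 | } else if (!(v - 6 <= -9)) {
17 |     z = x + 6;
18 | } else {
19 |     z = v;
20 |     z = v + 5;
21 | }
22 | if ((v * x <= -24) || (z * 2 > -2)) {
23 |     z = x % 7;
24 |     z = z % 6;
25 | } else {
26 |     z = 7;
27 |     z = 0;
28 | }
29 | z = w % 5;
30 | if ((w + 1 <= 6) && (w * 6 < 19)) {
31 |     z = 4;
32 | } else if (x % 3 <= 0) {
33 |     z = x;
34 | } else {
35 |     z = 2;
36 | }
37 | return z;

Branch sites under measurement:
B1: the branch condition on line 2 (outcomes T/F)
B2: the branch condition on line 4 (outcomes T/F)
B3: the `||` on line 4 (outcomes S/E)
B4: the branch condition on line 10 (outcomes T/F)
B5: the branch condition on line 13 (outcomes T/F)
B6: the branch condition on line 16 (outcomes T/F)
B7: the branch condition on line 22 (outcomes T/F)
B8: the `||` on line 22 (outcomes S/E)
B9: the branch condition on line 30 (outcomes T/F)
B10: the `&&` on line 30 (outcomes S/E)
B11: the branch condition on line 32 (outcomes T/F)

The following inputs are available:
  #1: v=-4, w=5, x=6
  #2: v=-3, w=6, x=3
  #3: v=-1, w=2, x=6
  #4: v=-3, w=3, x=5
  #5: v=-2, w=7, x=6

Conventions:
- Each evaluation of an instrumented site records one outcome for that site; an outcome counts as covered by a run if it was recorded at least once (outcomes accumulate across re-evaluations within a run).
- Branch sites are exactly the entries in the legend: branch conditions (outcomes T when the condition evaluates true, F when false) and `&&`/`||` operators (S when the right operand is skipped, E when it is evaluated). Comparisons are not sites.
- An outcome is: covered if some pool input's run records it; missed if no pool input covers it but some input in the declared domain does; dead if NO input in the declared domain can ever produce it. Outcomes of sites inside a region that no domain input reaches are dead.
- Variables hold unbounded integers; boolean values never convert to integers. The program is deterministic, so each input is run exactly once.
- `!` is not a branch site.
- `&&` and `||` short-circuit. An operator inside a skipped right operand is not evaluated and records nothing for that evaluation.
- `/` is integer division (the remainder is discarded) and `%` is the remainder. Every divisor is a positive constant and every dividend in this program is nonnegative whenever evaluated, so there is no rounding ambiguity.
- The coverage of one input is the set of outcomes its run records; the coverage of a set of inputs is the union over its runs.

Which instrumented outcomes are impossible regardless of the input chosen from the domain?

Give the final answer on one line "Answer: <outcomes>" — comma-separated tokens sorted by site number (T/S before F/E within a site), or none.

exhaustive pass over the 168-input domain:
  reachable outcomes have witnesses, e.g. B1=T (e.g. v=-2, w=2, x=0), B1=F (e.g. v=-4, w=2, x=0), B2=T (e.g. v=-4, w=2, x=0), B2=F (e.g. v=-4, w=2, x=6)

Answer: none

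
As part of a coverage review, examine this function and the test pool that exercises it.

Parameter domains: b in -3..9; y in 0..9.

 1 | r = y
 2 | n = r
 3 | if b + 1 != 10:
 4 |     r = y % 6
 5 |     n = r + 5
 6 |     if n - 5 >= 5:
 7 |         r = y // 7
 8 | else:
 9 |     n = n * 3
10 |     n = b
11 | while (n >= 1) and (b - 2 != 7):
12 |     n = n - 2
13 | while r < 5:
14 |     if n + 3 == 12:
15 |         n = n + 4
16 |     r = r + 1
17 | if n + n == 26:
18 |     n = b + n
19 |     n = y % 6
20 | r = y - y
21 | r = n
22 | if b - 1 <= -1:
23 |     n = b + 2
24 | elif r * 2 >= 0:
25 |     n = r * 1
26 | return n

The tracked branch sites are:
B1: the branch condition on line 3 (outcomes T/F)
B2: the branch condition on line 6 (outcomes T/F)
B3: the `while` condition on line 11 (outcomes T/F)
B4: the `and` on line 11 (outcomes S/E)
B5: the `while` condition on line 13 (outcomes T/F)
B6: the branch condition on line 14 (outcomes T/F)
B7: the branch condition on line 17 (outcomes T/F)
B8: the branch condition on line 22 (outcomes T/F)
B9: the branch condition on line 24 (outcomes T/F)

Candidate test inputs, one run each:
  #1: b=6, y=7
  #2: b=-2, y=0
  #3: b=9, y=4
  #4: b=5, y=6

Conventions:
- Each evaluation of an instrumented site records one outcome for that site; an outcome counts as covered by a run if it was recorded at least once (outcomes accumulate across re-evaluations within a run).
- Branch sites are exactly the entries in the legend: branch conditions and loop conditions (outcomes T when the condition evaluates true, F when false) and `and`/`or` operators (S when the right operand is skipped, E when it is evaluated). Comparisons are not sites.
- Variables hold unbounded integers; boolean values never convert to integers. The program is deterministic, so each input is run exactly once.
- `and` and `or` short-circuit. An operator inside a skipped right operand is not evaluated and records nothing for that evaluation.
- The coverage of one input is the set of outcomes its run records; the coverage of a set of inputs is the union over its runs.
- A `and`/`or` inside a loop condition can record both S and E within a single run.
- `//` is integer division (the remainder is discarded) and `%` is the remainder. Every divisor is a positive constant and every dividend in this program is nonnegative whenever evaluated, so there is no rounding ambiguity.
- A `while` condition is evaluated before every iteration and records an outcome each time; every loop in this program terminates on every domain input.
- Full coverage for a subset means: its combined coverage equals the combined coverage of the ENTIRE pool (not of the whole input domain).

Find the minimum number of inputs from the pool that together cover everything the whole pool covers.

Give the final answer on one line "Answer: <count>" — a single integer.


run #1 (b=6, y=7) runs B1->T, B2->F, B4->E, B3->T, B4->E, B3->T, B4->E, B3->T, B4->S, B3->F, B5->T, B6->F, B5->T, B6->F, ...; records B1=T, B2=F, B3=T, B3=F, B4=S, B4=E, B5=T, B5=F, B6=F, B7=F, B8=F, B9=T
run #2 (b=-2, y=0) runs B1->T, B2->F, B4->E, B3->T, B4->E, B3->T, B4->E, B3->T, B4->S, B3->F, B5->T, B6->F, B5->T, B6->F, ...; records B1=T, B2=F, B3=T, B3=F, B4=S, B4=E, B5=T, B5=F, B6=F, B7=F, B8=T
run #3 (b=9, y=4) runs B1->F, B4->E, B3->F, B5->T, B6->T, B5->F, B7->T, B8->F, B9->T; records B1=F, B3=F, B4=E, B5=T, B5=F, B6=T, B7=T, B8=F, B9=T
run #4 (b=5, y=6) runs B1->T, B2->F, B4->E, B3->T, B4->E, B3->T, B4->E, B3->T, B4->S, B3->F, B5->T, B6->F, B5->T, B6->F, ...; records B1=T, B2=F, B3=T, B3=F, B4=S, B4=E, B5=T, B5=F, B6=F, B7=F, B8=F, B9=F
pool-wide coverage (17 outcomes): B1=T, B1=F, B2=F, B3=T, B3=F, B4=S, B4=E, B5=T, B5=F, B6=T, B6=F, B7=T, B7=F, B8=T, B8=F, B9=T, B9=F
every size-1 subset falls short of the 17 outcomes (best: 12/17)
every size-2 subset falls short of the 17 outcomes (best: 16/17)
inputs {2, 3, 4} (size 3) cover everything; no size-3 subset with a lexicographically smaller index list covers all 17
Answer: 3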